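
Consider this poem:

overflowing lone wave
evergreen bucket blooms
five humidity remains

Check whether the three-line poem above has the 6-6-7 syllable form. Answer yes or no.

Line 1: overflowing(4) + lone(1) + wave(1) = 6 ✓
Line 2: evergreen(3) + bucket(2) + blooms(1) = 6 ✓
Line 3: five(1) + humidity(4) + remains(2) = 7 ✓

Yes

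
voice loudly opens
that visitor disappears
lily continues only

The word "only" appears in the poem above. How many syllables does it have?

"only" has 2 syllables.

2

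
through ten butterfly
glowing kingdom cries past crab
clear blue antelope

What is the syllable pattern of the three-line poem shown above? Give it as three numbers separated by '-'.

5-7-5

Line 1: through (1), ten (1), butterfly (3) → 5
Line 2: glowing (2), kingdom (2), cries (1), past (1), crab (1) → 7
Line 3: clear (1), blue (1), antelope (3) → 5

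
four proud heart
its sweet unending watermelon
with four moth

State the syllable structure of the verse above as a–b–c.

3–9–3

Line 1: "four proud heart": 1+1+1 = 3
Line 2: "its sweet unending watermelon": 1+1+3+4 = 9
Line 3: "with four moth": 1+1+1 = 3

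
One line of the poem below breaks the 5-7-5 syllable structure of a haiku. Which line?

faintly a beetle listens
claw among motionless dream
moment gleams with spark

Line 1: faintly(2) + a(1) + beetle(2) + listens(2) = 7 (expected 5)
Line 2: claw(1) + among(2) + motionless(3) + dream(1) = 7 ✓
Line 3: moment(2) + gleams(1) + with(1) + spark(1) = 5 ✓

Line 1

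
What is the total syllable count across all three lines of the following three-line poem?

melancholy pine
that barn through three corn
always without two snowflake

Line 1: melancholy (4), pine (1) → 5
Line 2: that (1), barn (1), through (1), three (1), corn (1) → 5
Line 3: always (2), without (2), two (1), snowflake (2) → 7
Total: 5 + 5 + 7 = 17

17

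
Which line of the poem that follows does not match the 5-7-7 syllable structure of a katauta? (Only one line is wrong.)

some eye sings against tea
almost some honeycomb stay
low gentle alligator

Line 1: "some eye sings against tea": 1+1+1+2+1 = 6 (expected 5)
Line 2: "almost some honeycomb stay": 2+1+3+1 = 7 ✓
Line 3: "low gentle alligator": 1+2+4 = 7 ✓

The first line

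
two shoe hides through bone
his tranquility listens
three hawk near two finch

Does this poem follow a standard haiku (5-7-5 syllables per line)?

Yes

Line 1: two(1) + shoe(1) + hides(1) + through(1) + bone(1) = 5 ✓
Line 2: his(1) + tranquility(4) + listens(2) = 7 ✓
Line 3: three(1) + hawk(1) + near(1) + two(1) + finch(1) = 5 ✓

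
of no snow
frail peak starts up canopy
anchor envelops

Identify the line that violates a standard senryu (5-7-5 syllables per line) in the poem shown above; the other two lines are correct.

The first line

Line 1: of(1) + no(1) + snow(1) = 3 (expected 5)
Line 2: frail(1) + peak(1) + starts(1) + up(1) + canopy(3) = 7 ✓
Line 3: anchor(2) + envelops(3) = 5 ✓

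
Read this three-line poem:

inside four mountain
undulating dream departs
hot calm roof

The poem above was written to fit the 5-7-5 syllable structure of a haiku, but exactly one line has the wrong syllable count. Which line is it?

Line 1: inside (2), four (1), mountain (2) → 5 ✓
Line 2: undulating (4), dream (1), departs (2) → 7 ✓
Line 3: hot (1), calm (1), roof (1) → 3 (expected 5)

The third line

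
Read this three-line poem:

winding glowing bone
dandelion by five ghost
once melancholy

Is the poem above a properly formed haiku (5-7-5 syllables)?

Line 1: winding (2), glowing (2), bone (1) → 5 ✓
Line 2: dandelion (4), by (1), five (1), ghost (1) → 7 ✓
Line 3: once (1), melancholy (4) → 5 ✓

Yes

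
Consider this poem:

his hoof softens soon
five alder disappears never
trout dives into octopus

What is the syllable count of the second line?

8

The second line: five(1) + alder(2) + disappears(3) + never(2) = 8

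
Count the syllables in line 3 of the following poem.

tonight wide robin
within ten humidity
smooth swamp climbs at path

5

Line 3: smooth (1), swamp (1), climbs (1), at (1), path (1) → 5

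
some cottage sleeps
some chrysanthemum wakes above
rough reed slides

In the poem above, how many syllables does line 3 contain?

Line 3: "rough reed slides": 1+1+1 = 3

3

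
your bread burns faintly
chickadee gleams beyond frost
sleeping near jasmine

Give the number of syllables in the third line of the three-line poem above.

5

The third line: sleeping (2), near (1), jasmine (2) → 5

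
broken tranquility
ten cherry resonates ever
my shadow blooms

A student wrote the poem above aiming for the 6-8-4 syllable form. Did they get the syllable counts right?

Yes

Line 1: broken (2), tranquility (4) → 6 ✓
Line 2: ten (1), cherry (2), resonates (3), ever (2) → 8 ✓
Line 3: my (1), shadow (2), blooms (1) → 4 ✓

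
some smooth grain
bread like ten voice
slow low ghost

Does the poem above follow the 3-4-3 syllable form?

Line 1: some (1), smooth (1), grain (1) → 3 ✓
Line 2: bread (1), like (1), ten (1), voice (1) → 4 ✓
Line 3: slow (1), low (1), ghost (1) → 3 ✓

Yes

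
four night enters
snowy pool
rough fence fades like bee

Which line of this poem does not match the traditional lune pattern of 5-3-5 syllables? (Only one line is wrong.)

The first line

Line 1: "four night enters": 1+1+2 = 4 (expected 5)
Line 2: "snowy pool": 2+1 = 3 ✓
Line 3: "rough fence fades like bee": 1+1+1+1+1 = 5 ✓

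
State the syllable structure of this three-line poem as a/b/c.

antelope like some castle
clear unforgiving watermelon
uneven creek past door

Line 1: antelope (3), like (1), some (1), castle (2) → 7
Line 2: clear (1), unforgiving (4), watermelon (4) → 9
Line 3: uneven (3), creek (1), past (1), door (1) → 6

7/9/6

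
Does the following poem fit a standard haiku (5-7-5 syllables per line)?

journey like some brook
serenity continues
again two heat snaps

Line 1: "journey like some brook": 2+1+1+1 = 5 ✓
Line 2: "serenity continues": 4+3 = 7 ✓
Line 3: "again two heat snaps": 2+1+1+1 = 5 ✓

Yes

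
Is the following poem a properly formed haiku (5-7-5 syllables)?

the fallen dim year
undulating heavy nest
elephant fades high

Line 1: the(1) + fallen(2) + dim(1) + year(1) = 5 ✓
Line 2: undulating(4) + heavy(2) + nest(1) = 7 ✓
Line 3: elephant(3) + fades(1) + high(1) = 5 ✓

Yes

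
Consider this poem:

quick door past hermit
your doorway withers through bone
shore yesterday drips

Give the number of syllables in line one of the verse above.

Line one: quick(1) + door(1) + past(1) + hermit(2) = 5

5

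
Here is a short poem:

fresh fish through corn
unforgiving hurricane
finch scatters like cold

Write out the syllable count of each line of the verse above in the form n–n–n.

Line 1: fresh(1) + fish(1) + through(1) + corn(1) = 4
Line 2: unforgiving(4) + hurricane(3) = 7
Line 3: finch(1) + scatters(2) + like(1) + cold(1) = 5

4–7–5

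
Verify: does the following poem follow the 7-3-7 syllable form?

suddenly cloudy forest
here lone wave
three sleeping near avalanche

Line 1: "suddenly cloudy forest": 3+2+2 = 7 ✓
Line 2: "here lone wave": 1+1+1 = 3 ✓
Line 3: "three sleeping near avalanche": 1+2+1+3 = 7 ✓

Yes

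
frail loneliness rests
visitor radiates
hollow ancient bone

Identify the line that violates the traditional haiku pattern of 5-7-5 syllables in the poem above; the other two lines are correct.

The second line

Line 1: frail(1) + loneliness(3) + rests(1) = 5 ✓
Line 2: visitor(3) + radiates(3) = 6 (expected 7)
Line 3: hollow(2) + ancient(2) + bone(1) = 5 ✓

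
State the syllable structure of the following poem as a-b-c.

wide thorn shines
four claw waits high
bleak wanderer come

Line 1: wide(1) + thorn(1) + shines(1) = 3
Line 2: four(1) + claw(1) + waits(1) + high(1) = 4
Line 3: bleak(1) + wanderer(3) + come(1) = 5

3-4-5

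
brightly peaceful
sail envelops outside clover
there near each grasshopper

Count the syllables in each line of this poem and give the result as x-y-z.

Line 1: brightly(2) + peaceful(2) = 4
Line 2: sail(1) + envelops(3) + outside(2) + clover(2) = 8
Line 3: there(1) + near(1) + each(1) + grasshopper(3) = 6

4-8-6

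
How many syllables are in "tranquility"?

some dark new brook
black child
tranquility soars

"tranquility" has 4 syllables.

4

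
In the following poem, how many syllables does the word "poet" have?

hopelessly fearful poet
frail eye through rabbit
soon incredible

"poet" has 2 syllables.

2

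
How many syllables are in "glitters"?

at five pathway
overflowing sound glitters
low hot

"glitters" has 2 syllables.

2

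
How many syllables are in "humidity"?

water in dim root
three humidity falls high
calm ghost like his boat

4

"humidity" has 4 syllables.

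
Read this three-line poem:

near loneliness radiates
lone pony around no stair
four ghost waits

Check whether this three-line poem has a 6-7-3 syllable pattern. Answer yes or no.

Line 1: near(1) + loneliness(3) + radiates(3) = 7 (expected 6)
Line 2: lone(1) + pony(2) + around(2) + no(1) + stair(1) = 7 ✓
Line 3: four(1) + ghost(1) + waits(1) = 3 ✓

No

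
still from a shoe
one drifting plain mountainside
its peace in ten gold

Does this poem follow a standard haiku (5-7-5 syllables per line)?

Line 1: still (1), from (1), a (1), shoe (1) → 4 (expected 5)
Line 2: one (1), drifting (2), plain (1), mountainside (3) → 7 ✓
Line 3: its (1), peace (1), in (1), ten (1), gold (1) → 5 ✓

No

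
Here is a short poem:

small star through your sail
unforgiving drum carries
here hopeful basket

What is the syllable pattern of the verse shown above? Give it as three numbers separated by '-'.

5-7-5

Line 1: "small star through your sail": 1+1+1+1+1 = 5
Line 2: "unforgiving drum carries": 4+1+2 = 7
Line 3: "here hopeful basket": 1+2+2 = 5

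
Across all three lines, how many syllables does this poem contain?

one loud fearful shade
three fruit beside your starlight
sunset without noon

Line 1: "one loud fearful shade": 1+1+2+1 = 5
Line 2: "three fruit beside your starlight": 1+1+2+1+2 = 7
Line 3: "sunset without noon": 2+2+1 = 5
Total: 5 + 7 + 5 = 17

17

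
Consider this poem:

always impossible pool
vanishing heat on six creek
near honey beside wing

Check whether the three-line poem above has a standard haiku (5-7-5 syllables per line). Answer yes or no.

Line 1: "always impossible pool": 2+4+1 = 7 (expected 5)
Line 2: "vanishing heat on six creek": 3+1+1+1+1 = 7 ✓
Line 3: "near honey beside wing": 1+2+2+1 = 6 (expected 5)

No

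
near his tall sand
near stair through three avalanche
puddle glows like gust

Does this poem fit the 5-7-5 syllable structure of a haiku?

Line 1: "near his tall sand": 1+1+1+1 = 4 (expected 5)
Line 2: "near stair through three avalanche": 1+1+1+1+3 = 7 ✓
Line 3: "puddle glows like gust": 2+1+1+1 = 5 ✓

No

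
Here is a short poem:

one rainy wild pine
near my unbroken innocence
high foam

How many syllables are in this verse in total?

15

Line 1: one(1) + rainy(2) + wild(1) + pine(1) = 5
Line 2: near(1) + my(1) + unbroken(3) + innocence(3) = 8
Line 3: high(1) + foam(1) = 2
Total: 5 + 8 + 2 = 15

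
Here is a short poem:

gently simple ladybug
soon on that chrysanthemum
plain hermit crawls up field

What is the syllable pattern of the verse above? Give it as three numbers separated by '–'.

7–7–6

Line 1: gently (2), simple (2), ladybug (3) → 7
Line 2: soon (1), on (1), that (1), chrysanthemum (4) → 7
Line 3: plain (1), hermit (2), crawls (1), up (1), field (1) → 6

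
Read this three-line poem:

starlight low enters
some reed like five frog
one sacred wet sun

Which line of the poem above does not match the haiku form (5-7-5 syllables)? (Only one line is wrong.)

Line 1: "starlight low enters": 2+1+2 = 5 ✓
Line 2: "some reed like five frog": 1+1+1+1+1 = 5 (expected 7)
Line 3: "one sacred wet sun": 1+2+1+1 = 5 ✓

Line 2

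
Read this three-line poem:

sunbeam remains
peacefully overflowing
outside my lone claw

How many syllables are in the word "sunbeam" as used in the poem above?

2

"sunbeam" has 2 syllables.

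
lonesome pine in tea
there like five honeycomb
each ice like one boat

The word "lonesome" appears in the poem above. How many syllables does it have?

2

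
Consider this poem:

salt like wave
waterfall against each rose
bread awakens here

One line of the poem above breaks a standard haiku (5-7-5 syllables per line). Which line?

The first line

Line 1: "salt like wave": 1+1+1 = 3 (expected 5)
Line 2: "waterfall against each rose": 3+2+1+1 = 7 ✓
Line 3: "bread awakens here": 1+3+1 = 5 ✓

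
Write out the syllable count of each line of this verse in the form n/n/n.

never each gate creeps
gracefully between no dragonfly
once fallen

5/9/3

Line 1: never (2), each (1), gate (1), creeps (1) → 5
Line 2: gracefully (3), between (2), no (1), dragonfly (3) → 9
Line 3: once (1), fallen (2) → 3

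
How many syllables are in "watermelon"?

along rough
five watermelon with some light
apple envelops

4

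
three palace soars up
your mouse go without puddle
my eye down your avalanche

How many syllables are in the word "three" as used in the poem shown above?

1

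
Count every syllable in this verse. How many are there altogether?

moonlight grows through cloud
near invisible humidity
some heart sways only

Line 1: "moonlight grows through cloud": 2+1+1+1 = 5
Line 2: "near invisible humidity": 1+4+4 = 9
Line 3: "some heart sways only": 1+1+1+2 = 5
Total: 5 + 9 + 5 = 19

19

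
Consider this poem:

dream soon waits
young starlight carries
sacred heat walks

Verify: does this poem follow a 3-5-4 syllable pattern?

Yes

Line 1: dream (1), soon (1), waits (1) → 3 ✓
Line 2: young (1), starlight (2), carries (2) → 5 ✓
Line 3: sacred (2), heat (1), walks (1) → 4 ✓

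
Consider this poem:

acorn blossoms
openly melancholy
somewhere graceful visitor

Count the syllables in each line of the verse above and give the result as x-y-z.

4-7-7

Line 1: acorn (2), blossoms (2) → 4
Line 2: openly (3), melancholy (4) → 7
Line 3: somewhere (2), graceful (2), visitor (3) → 7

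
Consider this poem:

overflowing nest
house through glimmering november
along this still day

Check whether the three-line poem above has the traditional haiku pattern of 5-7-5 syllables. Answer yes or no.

Line 1: overflowing(4) + nest(1) = 5 ✓
Line 2: house(1) + through(1) + glimmering(3) + november(3) = 8 (expected 7)
Line 3: along(2) + this(1) + still(1) + day(1) = 5 ✓

No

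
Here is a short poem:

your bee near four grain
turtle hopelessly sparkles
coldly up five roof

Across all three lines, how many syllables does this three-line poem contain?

17

Line 1: your (1), bee (1), near (1), four (1), grain (1) → 5
Line 2: turtle (2), hopelessly (3), sparkles (2) → 7
Line 3: coldly (2), up (1), five (1), roof (1) → 5
Total: 5 + 7 + 5 = 17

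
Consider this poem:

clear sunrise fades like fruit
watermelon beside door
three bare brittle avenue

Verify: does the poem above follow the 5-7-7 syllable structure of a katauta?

No

Line 1: clear(1) + sunrise(2) + fades(1) + like(1) + fruit(1) = 6 (expected 5)
Line 2: watermelon(4) + beside(2) + door(1) = 7 ✓
Line 3: three(1) + bare(1) + brittle(2) + avenue(3) = 7 ✓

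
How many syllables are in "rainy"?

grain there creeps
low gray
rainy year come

2

"rainy" has 2 syllables.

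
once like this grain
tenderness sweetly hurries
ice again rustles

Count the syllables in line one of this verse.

4

Line one: "once like this grain": 1+1+1+1 = 4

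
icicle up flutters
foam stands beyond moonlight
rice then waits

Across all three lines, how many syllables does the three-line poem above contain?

15

Line 1: icicle (3), up (1), flutters (2) → 6
Line 2: foam (1), stands (1), beyond (2), moonlight (2) → 6
Line 3: rice (1), then (1), waits (1) → 3
Total: 6 + 6 + 3 = 15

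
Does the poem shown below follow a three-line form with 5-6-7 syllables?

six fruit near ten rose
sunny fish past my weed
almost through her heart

Line 1: six(1) + fruit(1) + near(1) + ten(1) + rose(1) = 5 ✓
Line 2: sunny(2) + fish(1) + past(1) + my(1) + weed(1) = 6 ✓
Line 3: almost(2) + through(1) + her(1) + heart(1) = 5 (expected 7)

No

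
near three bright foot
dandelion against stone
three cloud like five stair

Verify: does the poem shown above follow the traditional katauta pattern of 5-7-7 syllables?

Line 1: near(1) + three(1) + bright(1) + foot(1) = 4 (expected 5)
Line 2: dandelion(4) + against(2) + stone(1) = 7 ✓
Line 3: three(1) + cloud(1) + like(1) + five(1) + stair(1) = 5 (expected 7)

No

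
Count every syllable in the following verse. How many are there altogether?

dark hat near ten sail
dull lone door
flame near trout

Line 1: dark (1), hat (1), near (1), ten (1), sail (1) → 5
Line 2: dull (1), lone (1), door (1) → 3
Line 3: flame (1), near (1), trout (1) → 3
Total: 5 + 3 + 3 = 11

11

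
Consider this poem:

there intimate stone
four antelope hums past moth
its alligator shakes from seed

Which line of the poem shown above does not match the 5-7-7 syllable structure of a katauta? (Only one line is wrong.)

Line 1: there (1), intimate (3), stone (1) → 5 ✓
Line 2: four (1), antelope (3), hums (1), past (1), moth (1) → 7 ✓
Line 3: its (1), alligator (4), shakes (1), from (1), seed (1) → 8 (expected 7)

Line 3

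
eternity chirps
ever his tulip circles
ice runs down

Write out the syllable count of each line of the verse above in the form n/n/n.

5/7/3

Line 1: eternity (4), chirps (1) → 5
Line 2: ever (2), his (1), tulip (2), circles (2) → 7
Line 3: ice (1), runs (1), down (1) → 3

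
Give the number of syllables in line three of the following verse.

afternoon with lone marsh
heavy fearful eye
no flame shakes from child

Line three: no(1) + flame(1) + shakes(1) + from(1) + child(1) = 5

5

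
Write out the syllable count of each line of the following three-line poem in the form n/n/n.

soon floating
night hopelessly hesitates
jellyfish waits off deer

Line 1: soon(1) + floating(2) = 3
Line 2: night(1) + hopelessly(3) + hesitates(3) = 7
Line 3: jellyfish(3) + waits(1) + off(1) + deer(1) = 6

3/7/6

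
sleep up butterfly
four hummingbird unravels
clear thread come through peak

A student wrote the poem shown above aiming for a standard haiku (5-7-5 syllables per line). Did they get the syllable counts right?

Line 1: "sleep up butterfly": 1+1+3 = 5 ✓
Line 2: "four hummingbird unravels": 1+3+3 = 7 ✓
Line 3: "clear thread come through peak": 1+1+1+1+1 = 5 ✓

Yes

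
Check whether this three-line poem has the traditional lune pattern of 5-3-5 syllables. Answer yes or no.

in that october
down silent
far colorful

Line 1: in(1) + that(1) + october(3) = 5 ✓
Line 2: down(1) + silent(2) = 3 ✓
Line 3: far(1) + colorful(3) = 4 (expected 5)

No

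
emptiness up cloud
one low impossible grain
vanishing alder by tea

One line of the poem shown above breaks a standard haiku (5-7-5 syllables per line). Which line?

The third line

Line 1: emptiness(3) + up(1) + cloud(1) = 5 ✓
Line 2: one(1) + low(1) + impossible(4) + grain(1) = 7 ✓
Line 3: vanishing(3) + alder(2) + by(1) + tea(1) = 7 (expected 5)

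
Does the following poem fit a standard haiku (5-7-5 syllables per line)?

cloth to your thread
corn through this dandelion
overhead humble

Line 1: cloth (1), to (1), your (1), thread (1) → 4 (expected 5)
Line 2: corn (1), through (1), this (1), dandelion (4) → 7 ✓
Line 3: overhead (3), humble (2) → 5 ✓

No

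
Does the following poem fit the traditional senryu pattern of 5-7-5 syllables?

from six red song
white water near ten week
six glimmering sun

No

Line 1: from(1) + six(1) + red(1) + song(1) = 4 (expected 5)
Line 2: white(1) + water(2) + near(1) + ten(1) + week(1) = 6 (expected 7)
Line 3: six(1) + glimmering(3) + sun(1) = 5 ✓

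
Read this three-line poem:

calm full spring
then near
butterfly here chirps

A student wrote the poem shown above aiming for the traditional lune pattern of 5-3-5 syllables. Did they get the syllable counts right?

Line 1: calm (1), full (1), spring (1) → 3 (expected 5)
Line 2: then (1), near (1) → 2 (expected 3)
Line 3: butterfly (3), here (1), chirps (1) → 5 ✓

No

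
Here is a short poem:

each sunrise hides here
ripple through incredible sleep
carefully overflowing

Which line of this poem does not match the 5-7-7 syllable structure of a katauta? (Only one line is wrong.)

The second line

Line 1: each(1) + sunrise(2) + hides(1) + here(1) = 5 ✓
Line 2: ripple(2) + through(1) + incredible(4) + sleep(1) = 8 (expected 7)
Line 3: carefully(3) + overflowing(4) = 7 ✓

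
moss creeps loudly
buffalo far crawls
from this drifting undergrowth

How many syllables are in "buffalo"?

3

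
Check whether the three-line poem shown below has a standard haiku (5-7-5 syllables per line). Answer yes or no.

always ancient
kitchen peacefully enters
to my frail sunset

No

Line 1: always(2) + ancient(2) = 4 (expected 5)
Line 2: kitchen(2) + peacefully(3) + enters(2) = 7 ✓
Line 3: to(1) + my(1) + frail(1) + sunset(2) = 5 ✓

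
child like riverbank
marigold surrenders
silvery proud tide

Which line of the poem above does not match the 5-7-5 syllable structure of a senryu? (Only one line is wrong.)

The second line

Line 1: child(1) + like(1) + riverbank(3) = 5 ✓
Line 2: marigold(3) + surrenders(3) = 6 (expected 7)
Line 3: silvery(3) + proud(1) + tide(1) = 5 ✓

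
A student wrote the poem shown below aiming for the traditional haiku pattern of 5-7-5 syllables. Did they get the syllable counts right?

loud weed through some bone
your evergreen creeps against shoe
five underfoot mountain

No

Line 1: loud (1), weed (1), through (1), some (1), bone (1) → 5 ✓
Line 2: your (1), evergreen (3), creeps (1), against (2), shoe (1) → 8 (expected 7)
Line 3: five (1), underfoot (3), mountain (2) → 6 (expected 5)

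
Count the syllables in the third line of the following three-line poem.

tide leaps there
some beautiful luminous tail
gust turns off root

The third line: gust (1), turns (1), off (1), root (1) → 4

4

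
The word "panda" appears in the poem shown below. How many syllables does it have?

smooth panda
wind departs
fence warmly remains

2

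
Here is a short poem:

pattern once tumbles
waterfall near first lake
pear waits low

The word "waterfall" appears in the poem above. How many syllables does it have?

3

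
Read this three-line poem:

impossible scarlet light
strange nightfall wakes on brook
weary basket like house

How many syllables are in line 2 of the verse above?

6

Line 2: strange (1), nightfall (2), wakes (1), on (1), brook (1) → 6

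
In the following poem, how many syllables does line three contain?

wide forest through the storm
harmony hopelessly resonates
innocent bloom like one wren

7

Line three: "innocent bloom like one wren": 3+1+1+1+1 = 7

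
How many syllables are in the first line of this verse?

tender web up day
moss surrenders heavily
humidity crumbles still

5

The first line: "tender web up day": 2+1+1+1 = 5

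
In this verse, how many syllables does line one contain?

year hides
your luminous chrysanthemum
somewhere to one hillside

2

Line one: year (1), hides (1) → 2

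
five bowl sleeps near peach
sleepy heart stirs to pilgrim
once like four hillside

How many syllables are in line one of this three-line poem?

Line one: five(1) + bowl(1) + sleeps(1) + near(1) + peach(1) = 5

5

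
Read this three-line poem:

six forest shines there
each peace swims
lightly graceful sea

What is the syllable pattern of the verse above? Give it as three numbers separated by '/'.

5/3/5

Line 1: six (1), forest (2), shines (1), there (1) → 5
Line 2: each (1), peace (1), swims (1) → 3
Line 3: lightly (2), graceful (2), sea (1) → 5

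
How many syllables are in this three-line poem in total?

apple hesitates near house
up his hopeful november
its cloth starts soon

Line 1: apple(2) + hesitates(3) + near(1) + house(1) = 7
Line 2: up(1) + his(1) + hopeful(2) + november(3) = 7
Line 3: its(1) + cloth(1) + starts(1) + soon(1) = 4
Total: 7 + 7 + 4 = 18

18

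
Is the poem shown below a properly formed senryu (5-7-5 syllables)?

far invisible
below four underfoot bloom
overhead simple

Yes

Line 1: far(1) + invisible(4) = 5 ✓
Line 2: below(2) + four(1) + underfoot(3) + bloom(1) = 7 ✓
Line 3: overhead(3) + simple(2) = 5 ✓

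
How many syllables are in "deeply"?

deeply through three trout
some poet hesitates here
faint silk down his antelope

2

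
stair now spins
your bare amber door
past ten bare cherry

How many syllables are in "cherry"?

2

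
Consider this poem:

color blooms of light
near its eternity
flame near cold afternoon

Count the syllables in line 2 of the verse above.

Line 2: near (1), its (1), eternity (4) → 6

6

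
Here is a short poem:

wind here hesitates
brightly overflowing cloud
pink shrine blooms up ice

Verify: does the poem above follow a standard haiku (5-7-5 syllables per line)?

Yes

Line 1: wind (1), here (1), hesitates (3) → 5 ✓
Line 2: brightly (2), overflowing (4), cloud (1) → 7 ✓
Line 3: pink (1), shrine (1), blooms (1), up (1), ice (1) → 5 ✓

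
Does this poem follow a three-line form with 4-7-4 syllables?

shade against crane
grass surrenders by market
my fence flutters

Line 1: shade (1), against (2), crane (1) → 4 ✓
Line 2: grass (1), surrenders (3), by (1), market (2) → 7 ✓
Line 3: my (1), fence (1), flutters (2) → 4 ✓

Yes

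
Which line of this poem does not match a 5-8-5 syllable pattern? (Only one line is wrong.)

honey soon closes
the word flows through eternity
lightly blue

The third line

Line 1: honey(2) + soon(1) + closes(2) = 5 ✓
Line 2: the(1) + word(1) + flows(1) + through(1) + eternity(4) = 8 ✓
Line 3: lightly(2) + blue(1) = 3 (expected 5)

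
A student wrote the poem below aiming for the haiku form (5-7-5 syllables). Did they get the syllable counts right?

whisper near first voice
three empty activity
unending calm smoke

Yes

Line 1: whisper (2), near (1), first (1), voice (1) → 5 ✓
Line 2: three (1), empty (2), activity (4) → 7 ✓
Line 3: unending (3), calm (1), smoke (1) → 5 ✓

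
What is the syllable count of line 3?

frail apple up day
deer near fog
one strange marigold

Line 3: "one strange marigold": 1+1+3 = 5

5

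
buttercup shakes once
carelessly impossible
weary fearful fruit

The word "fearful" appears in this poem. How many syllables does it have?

2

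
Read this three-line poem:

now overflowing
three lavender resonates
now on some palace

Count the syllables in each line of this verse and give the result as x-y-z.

5-7-5

Line 1: "now overflowing": 1+4 = 5
Line 2: "three lavender resonates": 1+3+3 = 7
Line 3: "now on some palace": 1+1+1+2 = 5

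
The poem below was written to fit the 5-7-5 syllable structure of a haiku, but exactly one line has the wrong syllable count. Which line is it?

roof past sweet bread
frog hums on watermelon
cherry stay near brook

Line 1: "roof past sweet bread": 1+1+1+1 = 4 (expected 5)
Line 2: "frog hums on watermelon": 1+1+1+4 = 7 ✓
Line 3: "cherry stay near brook": 2+1+1+1 = 5 ✓

Line 1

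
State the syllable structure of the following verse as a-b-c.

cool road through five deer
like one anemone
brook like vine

5-6-3

Line 1: cool(1) + road(1) + through(1) + five(1) + deer(1) = 5
Line 2: like(1) + one(1) + anemone(4) = 6
Line 3: brook(1) + like(1) + vine(1) = 3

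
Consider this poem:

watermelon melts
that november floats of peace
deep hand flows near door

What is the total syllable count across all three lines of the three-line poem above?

Line 1: watermelon(4) + melts(1) = 5
Line 2: that(1) + november(3) + floats(1) + of(1) + peace(1) = 7
Line 3: deep(1) + hand(1) + flows(1) + near(1) + door(1) = 5
Total: 5 + 7 + 5 = 17

17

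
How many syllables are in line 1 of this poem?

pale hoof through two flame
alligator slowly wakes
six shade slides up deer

5

Line 1: "pale hoof through two flame": 1+1+1+1+1 = 5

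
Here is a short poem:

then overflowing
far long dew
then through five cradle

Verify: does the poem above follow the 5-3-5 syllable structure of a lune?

Yes

Line 1: then (1), overflowing (4) → 5 ✓
Line 2: far (1), long (1), dew (1) → 3 ✓
Line 3: then (1), through (1), five (1), cradle (2) → 5 ✓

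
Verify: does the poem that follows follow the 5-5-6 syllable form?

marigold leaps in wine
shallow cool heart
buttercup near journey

No

Line 1: marigold(3) + leaps(1) + in(1) + wine(1) = 6 (expected 5)
Line 2: shallow(2) + cool(1) + heart(1) = 4 (expected 5)
Line 3: buttercup(3) + near(1) + journey(2) = 6 ✓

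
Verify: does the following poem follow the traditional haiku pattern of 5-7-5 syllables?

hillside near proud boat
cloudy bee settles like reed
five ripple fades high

Line 1: hillside (2), near (1), proud (1), boat (1) → 5 ✓
Line 2: cloudy (2), bee (1), settles (2), like (1), reed (1) → 7 ✓
Line 3: five (1), ripple (2), fades (1), high (1) → 5 ✓

Yes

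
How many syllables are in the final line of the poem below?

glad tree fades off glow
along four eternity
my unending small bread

6

The final line: "my unending small bread": 1+3+1+1 = 6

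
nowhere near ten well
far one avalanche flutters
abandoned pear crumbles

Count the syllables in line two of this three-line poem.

7

Line two: far (1), one (1), avalanche (3), flutters (2) → 7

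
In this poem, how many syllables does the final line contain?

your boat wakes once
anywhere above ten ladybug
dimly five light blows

5

The final line: dimly(2) + five(1) + light(1) + blows(1) = 5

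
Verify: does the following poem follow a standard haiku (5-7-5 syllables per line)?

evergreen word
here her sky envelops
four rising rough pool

Line 1: "evergreen word": 3+1 = 4 (expected 5)
Line 2: "here her sky envelops": 1+1+1+3 = 6 (expected 7)
Line 3: "four rising rough pool": 1+2+1+1 = 5 ✓

No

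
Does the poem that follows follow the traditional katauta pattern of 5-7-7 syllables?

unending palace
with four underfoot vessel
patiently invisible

Line 1: unending(3) + palace(2) = 5 ✓
Line 2: with(1) + four(1) + underfoot(3) + vessel(2) = 7 ✓
Line 3: patiently(3) + invisible(4) = 7 ✓

Yes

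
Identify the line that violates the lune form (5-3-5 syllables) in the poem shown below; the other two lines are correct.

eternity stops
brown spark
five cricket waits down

Line 2

Line 1: "eternity stops": 4+1 = 5 ✓
Line 2: "brown spark": 1+1 = 2 (expected 3)
Line 3: "five cricket waits down": 1+2+1+1 = 5 ✓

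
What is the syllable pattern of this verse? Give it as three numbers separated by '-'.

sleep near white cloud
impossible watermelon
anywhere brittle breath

4-8-6

Line 1: sleep (1), near (1), white (1), cloud (1) → 4
Line 2: impossible (4), watermelon (4) → 8
Line 3: anywhere (3), brittle (2), breath (1) → 6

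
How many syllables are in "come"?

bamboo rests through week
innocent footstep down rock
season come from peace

"come" has 1 syllable.

1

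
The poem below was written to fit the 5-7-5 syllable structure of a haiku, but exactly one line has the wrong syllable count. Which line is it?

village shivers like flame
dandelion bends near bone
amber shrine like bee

The first line

Line 1: "village shivers like flame": 2+2+1+1 = 6 (expected 5)
Line 2: "dandelion bends near bone": 4+1+1+1 = 7 ✓
Line 3: "amber shrine like bee": 2+1+1+1 = 5 ✓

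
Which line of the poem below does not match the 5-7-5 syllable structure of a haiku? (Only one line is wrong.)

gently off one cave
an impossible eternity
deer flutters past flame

Line 2

Line 1: gently (2), off (1), one (1), cave (1) → 5 ✓
Line 2: an (1), impossible (4), eternity (4) → 9 (expected 7)
Line 3: deer (1), flutters (2), past (1), flame (1) → 5 ✓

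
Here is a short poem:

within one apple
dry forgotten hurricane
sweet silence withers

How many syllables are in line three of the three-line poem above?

5

Line three: sweet (1), silence (2), withers (2) → 5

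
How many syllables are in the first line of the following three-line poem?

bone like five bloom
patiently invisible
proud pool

The first line: bone(1) + like(1) + five(1) + bloom(1) = 4

4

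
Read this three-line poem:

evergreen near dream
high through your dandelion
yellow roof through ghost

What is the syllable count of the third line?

5

The third line: yellow (2), roof (1), through (1), ghost (1) → 5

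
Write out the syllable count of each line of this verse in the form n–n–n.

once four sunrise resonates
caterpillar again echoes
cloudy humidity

Line 1: once (1), four (1), sunrise (2), resonates (3) → 7
Line 2: caterpillar (4), again (2), echoes (2) → 8
Line 3: cloudy (2), humidity (4) → 6

7–8–6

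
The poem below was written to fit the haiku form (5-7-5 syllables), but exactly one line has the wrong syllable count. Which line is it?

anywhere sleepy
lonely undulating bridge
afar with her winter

The third line

Line 1: anywhere (3), sleepy (2) → 5 ✓
Line 2: lonely (2), undulating (4), bridge (1) → 7 ✓
Line 3: afar (2), with (1), her (1), winter (2) → 6 (expected 5)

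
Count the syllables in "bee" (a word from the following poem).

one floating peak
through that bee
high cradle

1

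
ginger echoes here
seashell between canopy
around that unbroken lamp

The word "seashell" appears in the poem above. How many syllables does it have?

2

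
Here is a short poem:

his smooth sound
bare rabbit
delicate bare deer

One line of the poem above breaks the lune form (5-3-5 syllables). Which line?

Line 1: his (1), smooth (1), sound (1) → 3 (expected 5)
Line 2: bare (1), rabbit (2) → 3 ✓
Line 3: delicate (3), bare (1), deer (1) → 5 ✓

The first line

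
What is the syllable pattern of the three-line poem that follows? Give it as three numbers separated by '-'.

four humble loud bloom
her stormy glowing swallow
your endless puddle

Line 1: four (1), humble (2), loud (1), bloom (1) → 5
Line 2: her (1), stormy (2), glowing (2), swallow (2) → 7
Line 3: your (1), endless (2), puddle (2) → 5

5-7-5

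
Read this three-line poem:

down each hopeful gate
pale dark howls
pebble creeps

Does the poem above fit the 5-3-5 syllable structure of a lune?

No

Line 1: "down each hopeful gate": 1+1+2+1 = 5 ✓
Line 2: "pale dark howls": 1+1+1 = 3 ✓
Line 3: "pebble creeps": 2+1 = 3 (expected 5)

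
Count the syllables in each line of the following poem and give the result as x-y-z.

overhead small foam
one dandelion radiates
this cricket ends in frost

5-8-6

Line 1: "overhead small foam": 3+1+1 = 5
Line 2: "one dandelion radiates": 1+4+3 = 8
Line 3: "this cricket ends in frost": 1+2+1+1+1 = 6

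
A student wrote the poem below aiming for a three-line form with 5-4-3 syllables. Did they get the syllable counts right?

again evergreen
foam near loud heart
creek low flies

Yes

Line 1: "again evergreen": 2+3 = 5 ✓
Line 2: "foam near loud heart": 1+1+1+1 = 4 ✓
Line 3: "creek low flies": 1+1+1 = 3 ✓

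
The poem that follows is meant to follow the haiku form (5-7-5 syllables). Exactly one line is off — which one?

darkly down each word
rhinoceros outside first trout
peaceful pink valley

Line 1: darkly(2) + down(1) + each(1) + word(1) = 5 ✓
Line 2: rhinoceros(4) + outside(2) + first(1) + trout(1) = 8 (expected 7)
Line 3: peaceful(2) + pink(1) + valley(2) = 5 ✓

Line 2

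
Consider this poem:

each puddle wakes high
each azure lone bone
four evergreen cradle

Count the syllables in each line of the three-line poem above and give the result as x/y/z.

Line 1: "each puddle wakes high": 1+2+1+1 = 5
Line 2: "each azure lone bone": 1+2+1+1 = 5
Line 3: "four evergreen cradle": 1+3+2 = 6

5/5/6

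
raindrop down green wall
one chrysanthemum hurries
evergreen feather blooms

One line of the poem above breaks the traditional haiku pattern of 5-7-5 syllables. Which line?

Line 3

Line 1: raindrop (2), down (1), green (1), wall (1) → 5 ✓
Line 2: one (1), chrysanthemum (4), hurries (2) → 7 ✓
Line 3: evergreen (3), feather (2), blooms (1) → 6 (expected 5)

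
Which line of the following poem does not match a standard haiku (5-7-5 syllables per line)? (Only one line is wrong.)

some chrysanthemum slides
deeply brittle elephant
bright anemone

Line 1

Line 1: "some chrysanthemum slides": 1+4+1 = 6 (expected 5)
Line 2: "deeply brittle elephant": 2+2+3 = 7 ✓
Line 3: "bright anemone": 1+4 = 5 ✓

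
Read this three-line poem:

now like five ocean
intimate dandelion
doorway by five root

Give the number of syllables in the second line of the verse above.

The second line: intimate(3) + dandelion(4) = 7

7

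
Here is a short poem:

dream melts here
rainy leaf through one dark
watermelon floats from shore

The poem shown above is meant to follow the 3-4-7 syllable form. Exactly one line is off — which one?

The second line

Line 1: dream (1), melts (1), here (1) → 3 ✓
Line 2: rainy (2), leaf (1), through (1), one (1), dark (1) → 6 (expected 4)
Line 3: watermelon (4), floats (1), from (1), shore (1) → 7 ✓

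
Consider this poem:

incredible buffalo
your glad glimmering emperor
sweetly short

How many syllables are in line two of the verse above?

8

Line two: your(1) + glad(1) + glimmering(3) + emperor(3) = 8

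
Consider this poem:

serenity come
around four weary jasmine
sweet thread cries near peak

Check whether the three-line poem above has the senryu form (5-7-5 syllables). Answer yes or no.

Line 1: "serenity come": 4+1 = 5 ✓
Line 2: "around four weary jasmine": 2+1+2+2 = 7 ✓
Line 3: "sweet thread cries near peak": 1+1+1+1+1 = 5 ✓

Yes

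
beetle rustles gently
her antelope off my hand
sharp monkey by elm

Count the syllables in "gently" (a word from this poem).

2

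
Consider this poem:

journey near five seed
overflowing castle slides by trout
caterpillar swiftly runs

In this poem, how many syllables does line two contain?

Line two: overflowing(4) + castle(2) + slides(1) + by(1) + trout(1) = 9

9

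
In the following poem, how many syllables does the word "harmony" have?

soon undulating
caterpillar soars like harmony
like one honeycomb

"harmony" has 3 syllables.

3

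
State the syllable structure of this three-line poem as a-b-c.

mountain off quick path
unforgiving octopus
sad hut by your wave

5-7-5

Line 1: mountain (2), off (1), quick (1), path (1) → 5
Line 2: unforgiving (4), octopus (3) → 7
Line 3: sad (1), hut (1), by (1), your (1), wave (1) → 5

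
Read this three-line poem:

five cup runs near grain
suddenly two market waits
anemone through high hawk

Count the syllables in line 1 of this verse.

Line 1: five(1) + cup(1) + runs(1) + near(1) + grain(1) = 5

5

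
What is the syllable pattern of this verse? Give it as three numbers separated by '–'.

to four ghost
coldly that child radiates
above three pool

3–7–4

Line 1: to(1) + four(1) + ghost(1) = 3
Line 2: coldly(2) + that(1) + child(1) + radiates(3) = 7
Line 3: above(2) + three(1) + pool(1) = 4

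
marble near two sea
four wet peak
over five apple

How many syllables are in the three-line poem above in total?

13

Line 1: marble(2) + near(1) + two(1) + sea(1) = 5
Line 2: four(1) + wet(1) + peak(1) = 3
Line 3: over(2) + five(1) + apple(2) = 5
Total: 5 + 3 + 5 = 13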